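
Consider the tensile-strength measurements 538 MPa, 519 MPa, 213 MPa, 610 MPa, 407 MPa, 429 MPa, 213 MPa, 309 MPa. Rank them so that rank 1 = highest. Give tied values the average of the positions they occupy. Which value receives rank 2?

538

Sorted (descending): 610, 538, 519, 429, 407, 309, 213, 213
The 2 values of 213 occupy positions 7–8 → average rank (7+8)/2 = 7.5.
Rank 2 → value 538.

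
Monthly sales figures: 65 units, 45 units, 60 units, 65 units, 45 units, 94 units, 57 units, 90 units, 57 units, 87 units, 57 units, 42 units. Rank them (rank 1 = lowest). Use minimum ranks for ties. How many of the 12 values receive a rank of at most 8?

Sorted (ascending): 42, 45, 45, 57, 57, 57, 60, 65, 65, 87, 90, 94
The 2 values of 45 occupy positions 2–3 → each gets rank 2.
The 3 values of 57 occupy positions 4–6 → each gets rank 4.
The 2 values of 65 occupy positions 8–9 → each gets rank 8.
Ranks ≤ 8: {1, 2, 2, 4, 4, 4, 7, 8, 8} → 9 values.

9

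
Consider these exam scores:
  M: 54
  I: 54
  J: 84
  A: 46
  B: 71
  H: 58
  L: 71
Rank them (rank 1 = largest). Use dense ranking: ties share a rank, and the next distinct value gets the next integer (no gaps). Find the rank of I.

4

Sorted (descending): 84, 71, 71, 58, 54, 54, 46
The 2 values of 71 share dense rank 2.
The 2 values of 54 share dense rank 4.
Remaining distinct values take the next consecutive integers.
I has value 54 → rank 4.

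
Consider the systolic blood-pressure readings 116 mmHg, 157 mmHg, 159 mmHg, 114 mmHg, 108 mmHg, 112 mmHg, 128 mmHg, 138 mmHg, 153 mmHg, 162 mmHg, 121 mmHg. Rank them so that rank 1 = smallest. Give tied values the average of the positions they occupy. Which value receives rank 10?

159

Sorted (ascending): 108, 112, 114, 116, 121, 128, 138, 153, 157, 159, 162
No ties — each value takes its position as its rank.
Rank 10 → value 159.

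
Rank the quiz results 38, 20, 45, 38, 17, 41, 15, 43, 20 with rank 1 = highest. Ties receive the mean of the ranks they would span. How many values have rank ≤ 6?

5

Sorted (descending): 45, 43, 41, 38, 38, 20, 20, 17, 15
The 2 values of 38 occupy positions 4–5 → average rank (4+5)/2 = 4.5.
The 2 values of 20 occupy positions 6–7 → average rank (6+7)/2 = 6.5.
Ranks ≤ 6: {1, 2, 3, 4.5, 4.5} → 5 values.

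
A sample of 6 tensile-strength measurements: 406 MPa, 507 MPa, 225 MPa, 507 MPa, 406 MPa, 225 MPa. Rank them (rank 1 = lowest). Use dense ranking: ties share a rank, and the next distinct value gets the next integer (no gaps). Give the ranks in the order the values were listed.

2, 3, 1, 3, 2, 1

Sorted (ascending): 225, 225, 406, 406, 507, 507
The 2 values of 225 share dense rank 1.
The 2 values of 406 share dense rank 2.
The 2 values of 507 share dense rank 3.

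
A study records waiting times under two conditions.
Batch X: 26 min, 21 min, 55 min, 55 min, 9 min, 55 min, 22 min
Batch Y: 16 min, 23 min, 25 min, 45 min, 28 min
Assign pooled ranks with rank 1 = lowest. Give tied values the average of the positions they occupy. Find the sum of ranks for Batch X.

Sorted (ascending): 9, 16, 21, 22, 23, 25, 26, 28, 45, 55, 55, 55
The 3 values of 55 occupy positions 10–12 → average rank 11.
Batch X values → pooled ranks: 26→7, 21→3, 55→11, 55→11, 9→1, 55→11, 22→4
Rank sum = 7 + 3 + 11 + 11 + 1 + 11 + 4 = 48

48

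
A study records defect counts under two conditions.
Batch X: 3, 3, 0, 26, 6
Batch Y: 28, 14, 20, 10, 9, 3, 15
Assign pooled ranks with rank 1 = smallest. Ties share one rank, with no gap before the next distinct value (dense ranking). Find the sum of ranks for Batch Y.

Sorted (ascending): 0, 3, 3, 3, 6, 9, 10, 14, 15, 20, 26, 28
The 3 values of 3 share dense rank 2.
Remaining distinct values take the next consecutive integers.
Batch Y values → pooled ranks: 28→10, 14→6, 20→8, 10→5, 9→4, 3→2, 15→7
Rank sum = 10 + 6 + 8 + 5 + 4 + 2 + 7 = 42

42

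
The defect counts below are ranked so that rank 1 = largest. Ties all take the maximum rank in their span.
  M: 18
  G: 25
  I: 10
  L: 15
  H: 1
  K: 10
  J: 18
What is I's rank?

6

Sorted (descending): 25, 18, 18, 15, 10, 10, 1
The 2 values of 18 occupy positions 2–3 → each gets rank 3.
The 2 values of 10 occupy positions 5–6 → each gets rank 6.
I has value 10 → rank 6.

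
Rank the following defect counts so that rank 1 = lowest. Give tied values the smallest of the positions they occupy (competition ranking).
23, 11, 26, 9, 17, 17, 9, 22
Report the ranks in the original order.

Sorted (ascending): 9, 9, 11, 17, 17, 22, 23, 26
The 2 values of 9 occupy positions 1–2 → each gets rank 1.
The 2 values of 17 occupy positions 4–5 → each gets rank 4.

7, 3, 8, 1, 4, 4, 1, 6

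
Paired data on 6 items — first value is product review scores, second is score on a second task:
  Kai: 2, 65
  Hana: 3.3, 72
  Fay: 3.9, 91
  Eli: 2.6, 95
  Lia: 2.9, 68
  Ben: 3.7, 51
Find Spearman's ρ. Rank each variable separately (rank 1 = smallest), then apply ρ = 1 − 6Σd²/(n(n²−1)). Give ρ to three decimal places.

Ranks of variable 1: 1, 4, 6, 2, 3, 5
Ranks of variable 2: 2, 4, 5, 6, 3, 1
d = r₁ − r₂: -1, 0, 1, -4, 0, 4
d²: 1, 0, 1, 16, 0, 16; Σd² = 34
ρ = 1 − 6·34/(6·35) = 1 − 204/210 = 0.029

0.029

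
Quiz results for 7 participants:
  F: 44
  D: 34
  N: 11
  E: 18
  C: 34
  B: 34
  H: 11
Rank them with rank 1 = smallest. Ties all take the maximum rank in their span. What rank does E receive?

3

Sorted (ascending): 11, 11, 18, 34, 34, 34, 44
The 2 values of 11 occupy positions 1–2 → each gets rank 2.
The 3 values of 34 occupy positions 4–6 → each gets rank 6.
E has value 18 → rank 3.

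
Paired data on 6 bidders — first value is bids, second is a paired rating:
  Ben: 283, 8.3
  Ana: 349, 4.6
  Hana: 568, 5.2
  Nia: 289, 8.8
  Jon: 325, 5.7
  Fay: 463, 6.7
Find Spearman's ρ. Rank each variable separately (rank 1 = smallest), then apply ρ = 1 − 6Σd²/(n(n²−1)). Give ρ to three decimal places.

Ranks of variable 1: 1, 4, 6, 2, 3, 5
Ranks of variable 2: 5, 1, 2, 6, 3, 4
d = r₁ − r₂: -4, 3, 4, -4, 0, 1
d²: 16, 9, 16, 16, 0, 1; Σd² = 58
ρ = 1 − 6·58/(6·35) = 1 − 348/210 = -0.657

-0.657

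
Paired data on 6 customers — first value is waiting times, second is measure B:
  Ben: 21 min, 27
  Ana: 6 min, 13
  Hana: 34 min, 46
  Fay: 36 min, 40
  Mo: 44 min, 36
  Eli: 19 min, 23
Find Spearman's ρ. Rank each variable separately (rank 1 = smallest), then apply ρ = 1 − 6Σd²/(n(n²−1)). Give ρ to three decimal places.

Ranks of variable 1: 3, 1, 4, 5, 6, 2
Ranks of variable 2: 3, 1, 6, 5, 4, 2
d = r₁ − r₂: 0, 0, -2, 0, 2, 0
d²: 0, 0, 4, 0, 4, 0; Σd² = 8
ρ = 1 − 6·8/(6·35) = 1 − 48/210 = 0.771

0.771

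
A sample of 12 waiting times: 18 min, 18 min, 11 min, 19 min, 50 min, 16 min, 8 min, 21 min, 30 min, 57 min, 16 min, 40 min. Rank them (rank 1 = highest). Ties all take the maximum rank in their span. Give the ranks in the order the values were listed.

8, 8, 11, 6, 2, 10, 12, 5, 4, 1, 10, 3

Sorted (descending): 57, 50, 40, 30, 21, 19, 18, 18, 16, 16, 11, 8
The 2 values of 18 occupy positions 7–8 → each gets rank 8.
The 2 values of 16 occupy positions 9–10 → each gets rank 10.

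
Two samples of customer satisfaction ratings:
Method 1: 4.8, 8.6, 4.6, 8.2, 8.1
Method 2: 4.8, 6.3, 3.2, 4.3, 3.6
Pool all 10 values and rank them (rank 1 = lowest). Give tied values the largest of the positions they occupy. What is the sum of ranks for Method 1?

37

Sorted (ascending): 3.2, 3.6, 4.3, 4.6, 4.8, 4.8, 6.3, 8.1, 8.2, 8.6
The 2 values of 4.8 occupy positions 5–6 → each gets rank 6.
Method 1 values → pooled ranks: 4.8→6, 8.6→10, 4.6→4, 8.2→9, 8.1→8
Rank sum = 6 + 10 + 4 + 9 + 8 = 37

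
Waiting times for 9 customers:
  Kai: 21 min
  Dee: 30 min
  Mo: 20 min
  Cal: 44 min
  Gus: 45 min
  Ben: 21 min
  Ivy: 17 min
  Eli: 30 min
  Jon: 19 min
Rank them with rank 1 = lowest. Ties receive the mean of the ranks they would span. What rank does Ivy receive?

Sorted (ascending): 17, 19, 20, 21, 21, 30, 30, 44, 45
The 2 values of 21 occupy positions 4–5 → average rank (4+5)/2 = 4.5.
The 2 values of 30 occupy positions 6–7 → average rank (6+7)/2 = 6.5.
Ivy has value 17 min → rank 1.

1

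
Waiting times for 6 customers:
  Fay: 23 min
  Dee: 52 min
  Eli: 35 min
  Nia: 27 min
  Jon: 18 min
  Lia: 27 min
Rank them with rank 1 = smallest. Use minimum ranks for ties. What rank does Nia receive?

3

Sorted (ascending): 18, 23, 27, 27, 35, 52
The 2 values of 27 occupy positions 3–4 → each gets rank 3.
Nia has value 27 min → rank 3.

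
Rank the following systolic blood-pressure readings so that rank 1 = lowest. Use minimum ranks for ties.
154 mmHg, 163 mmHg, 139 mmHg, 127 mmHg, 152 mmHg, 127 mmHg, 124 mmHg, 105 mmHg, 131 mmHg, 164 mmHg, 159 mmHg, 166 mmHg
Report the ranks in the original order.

8, 10, 6, 3, 7, 3, 2, 1, 5, 11, 9, 12

Sorted (ascending): 105, 124, 127, 127, 131, 139, 152, 154, 159, 163, 164, 166
The 2 values of 127 occupy positions 3–4 → each gets rank 3.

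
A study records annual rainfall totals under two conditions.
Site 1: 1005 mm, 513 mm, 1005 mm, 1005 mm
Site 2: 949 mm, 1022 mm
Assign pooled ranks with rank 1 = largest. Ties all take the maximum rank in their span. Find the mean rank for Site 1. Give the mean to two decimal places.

Sorted (descending): 1022, 1005, 1005, 1005, 949, 513
The 3 values of 1005 occupy positions 2–4 → each gets rank 4.
Site 1 values → pooled ranks: 1005→4, 513→6, 1005→4, 1005→4
Mean rank = (4 + 6 + 4 + 4) / 4 = 4.50

4.50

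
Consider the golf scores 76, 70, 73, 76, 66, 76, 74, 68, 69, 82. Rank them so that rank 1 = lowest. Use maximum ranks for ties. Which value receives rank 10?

82

Sorted (ascending): 66, 68, 69, 70, 73, 74, 76, 76, 76, 82
The 3 values of 76 occupy positions 7–9 → each gets rank 9.
Rank 10 → value 82.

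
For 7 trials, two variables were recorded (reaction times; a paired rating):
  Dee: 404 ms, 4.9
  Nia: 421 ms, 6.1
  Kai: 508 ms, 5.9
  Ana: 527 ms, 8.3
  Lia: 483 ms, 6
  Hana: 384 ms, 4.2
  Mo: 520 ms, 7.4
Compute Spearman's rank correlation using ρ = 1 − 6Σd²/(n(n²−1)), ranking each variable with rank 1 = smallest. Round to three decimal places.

0.857

Ranks of variable 1: 2, 3, 5, 7, 4, 1, 6
Ranks of variable 2: 2, 5, 3, 7, 4, 1, 6
d = r₁ − r₂: 0, -2, 2, 0, 0, 0, 0
d²: 0, 4, 4, 0, 0, 0, 0; Σd² = 8
ρ = 1 − 6·8/(7·48) = 1 − 48/336 = 0.857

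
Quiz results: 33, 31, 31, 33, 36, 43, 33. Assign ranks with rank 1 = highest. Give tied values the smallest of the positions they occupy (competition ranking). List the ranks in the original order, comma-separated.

Sorted (descending): 43, 36, 33, 33, 33, 31, 31
The 3 values of 33 occupy positions 3–5 → each gets rank 3.
The 2 values of 31 occupy positions 6–7 → each gets rank 6.

3, 6, 6, 3, 2, 1, 3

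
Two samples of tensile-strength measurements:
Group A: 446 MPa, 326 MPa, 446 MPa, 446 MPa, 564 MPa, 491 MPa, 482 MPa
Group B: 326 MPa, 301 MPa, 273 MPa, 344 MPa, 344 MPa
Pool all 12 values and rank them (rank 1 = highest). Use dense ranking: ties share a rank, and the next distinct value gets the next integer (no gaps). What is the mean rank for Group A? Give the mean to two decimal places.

3.43

Sorted (descending): 564, 491, 482, 446, 446, 446, 344, 344, 326, 326, 301, 273
The 3 values of 446 share dense rank 4.
The 2 values of 344 share dense rank 5.
The 2 values of 326 share dense rank 6.
Remaining distinct values take the next consecutive integers.
Group A values → pooled ranks: 446→4, 326→6, 446→4, 446→4, 564→1, 491→2, 482→3
Mean rank = (4 + 6 + 4 + 4 + 1 + 2 + 3) / 7 = 3.43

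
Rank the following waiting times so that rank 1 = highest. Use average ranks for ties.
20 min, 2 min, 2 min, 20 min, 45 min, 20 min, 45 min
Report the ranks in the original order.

4, 6.5, 6.5, 4, 1.5, 4, 1.5

Sorted (descending): 45, 45, 20, 20, 20, 2, 2
The 2 values of 45 occupy positions 1–2 → average rank (1+2)/2 = 1.5.
The 3 values of 20 occupy positions 3–5 → average rank 4.
The 2 values of 2 occupy positions 6–7 → average rank (6+7)/2 = 6.5.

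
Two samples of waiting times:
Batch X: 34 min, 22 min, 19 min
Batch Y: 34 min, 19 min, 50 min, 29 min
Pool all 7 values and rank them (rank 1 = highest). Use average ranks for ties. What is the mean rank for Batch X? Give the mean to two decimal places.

Sorted (descending): 50, 34, 34, 29, 22, 19, 19
The 2 values of 34 occupy positions 2–3 → average rank (2+3)/2 = 2.5.
The 2 values of 19 occupy positions 6–7 → average rank (6+7)/2 = 6.5.
Batch X values → pooled ranks: 34→2.5, 22→5, 19→6.5
Mean rank = (2.5 + 5 + 6.5) / 3 = 4.67

4.67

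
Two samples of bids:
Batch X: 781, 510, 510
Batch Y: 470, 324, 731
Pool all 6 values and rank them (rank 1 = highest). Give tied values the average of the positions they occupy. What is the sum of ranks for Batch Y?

Sorted (descending): 781, 731, 510, 510, 470, 324
The 2 values of 510 occupy positions 3–4 → average rank (3+4)/2 = 3.5.
Batch Y values → pooled ranks: 470→5, 324→6, 731→2
Rank sum = 5 + 6 + 2 = 13

13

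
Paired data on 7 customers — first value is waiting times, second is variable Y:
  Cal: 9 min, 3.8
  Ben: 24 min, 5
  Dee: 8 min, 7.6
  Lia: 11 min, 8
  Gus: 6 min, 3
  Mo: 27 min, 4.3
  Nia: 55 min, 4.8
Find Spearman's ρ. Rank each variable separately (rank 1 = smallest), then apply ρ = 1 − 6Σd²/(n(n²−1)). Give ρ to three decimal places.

0.214

Ranks of variable 1: 3, 5, 2, 4, 1, 6, 7
Ranks of variable 2: 2, 5, 6, 7, 1, 3, 4
d = r₁ − r₂: 1, 0, -4, -3, 0, 3, 3
d²: 1, 0, 16, 9, 0, 9, 9; Σd² = 44
ρ = 1 − 6·44/(7·48) = 1 − 264/336 = 0.214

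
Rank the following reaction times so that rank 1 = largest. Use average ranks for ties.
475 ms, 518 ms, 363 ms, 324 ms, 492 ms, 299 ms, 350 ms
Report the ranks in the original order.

3, 1, 4, 6, 2, 7, 5

Sorted (descending): 518, 492, 475, 363, 350, 324, 299
No ties — each value takes its position as its rank.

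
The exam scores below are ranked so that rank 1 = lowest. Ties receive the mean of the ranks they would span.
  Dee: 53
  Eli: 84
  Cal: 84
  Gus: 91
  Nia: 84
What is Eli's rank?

Sorted (ascending): 53, 84, 84, 84, 91
The 3 values of 84 occupy positions 2–4 → average rank 3.
Eli has value 84 → rank 3.

3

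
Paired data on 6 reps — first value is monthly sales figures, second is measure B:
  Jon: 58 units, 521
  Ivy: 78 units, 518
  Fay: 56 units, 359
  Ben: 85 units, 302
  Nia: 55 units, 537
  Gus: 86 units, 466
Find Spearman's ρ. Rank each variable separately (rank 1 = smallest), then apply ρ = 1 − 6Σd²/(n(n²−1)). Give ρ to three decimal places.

Ranks of variable 1: 3, 4, 2, 5, 1, 6
Ranks of variable 2: 5, 4, 2, 1, 6, 3
d = r₁ − r₂: -2, 0, 0, 4, -5, 3
d²: 4, 0, 0, 16, 25, 9; Σd² = 54
ρ = 1 − 6·54/(6·35) = 1 − 324/210 = -0.543

-0.543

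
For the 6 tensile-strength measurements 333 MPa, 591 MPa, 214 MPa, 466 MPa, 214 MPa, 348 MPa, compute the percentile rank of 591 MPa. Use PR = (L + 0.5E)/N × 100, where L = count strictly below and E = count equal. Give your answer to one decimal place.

91.7

N = 6.
Strictly below 591: 5. Equal to 591: 1.
PR = (5 + 0.5·1)/6 × 100 = 91.7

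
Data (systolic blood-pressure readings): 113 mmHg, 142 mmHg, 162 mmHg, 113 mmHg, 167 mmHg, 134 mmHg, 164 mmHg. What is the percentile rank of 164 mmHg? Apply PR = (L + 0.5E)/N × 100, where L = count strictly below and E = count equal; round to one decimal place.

78.6

N = 7.
Strictly below 164: 5. Equal to 164: 1.
PR = (5 + 0.5·1)/7 × 100 = 78.6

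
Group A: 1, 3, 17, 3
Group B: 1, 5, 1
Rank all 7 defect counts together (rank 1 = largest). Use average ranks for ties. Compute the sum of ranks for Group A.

Sorted (descending): 17, 5, 3, 3, 1, 1, 1
The 2 values of 3 occupy positions 3–4 → average rank (3+4)/2 = 3.5.
The 3 values of 1 occupy positions 5–7 → average rank 6.
Group A values → pooled ranks: 1→6, 3→3.5, 17→1, 3→3.5
Rank sum = 6 + 3.5 + 1 + 3.5 = 14

14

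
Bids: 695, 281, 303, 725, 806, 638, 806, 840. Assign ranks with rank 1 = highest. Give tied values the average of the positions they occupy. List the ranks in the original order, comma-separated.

Sorted (descending): 840, 806, 806, 725, 695, 638, 303, 281
The 2 values of 806 occupy positions 2–3 → average rank (2+3)/2 = 2.5.

5, 8, 7, 4, 2.5, 6, 2.5, 1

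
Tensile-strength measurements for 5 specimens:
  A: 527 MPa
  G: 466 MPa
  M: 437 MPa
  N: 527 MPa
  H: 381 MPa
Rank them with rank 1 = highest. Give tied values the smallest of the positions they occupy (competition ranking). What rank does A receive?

1

Sorted (descending): 527, 527, 466, 437, 381
The 2 values of 527 occupy positions 1–2 → each gets rank 1.
A has value 527 MPa → rank 1.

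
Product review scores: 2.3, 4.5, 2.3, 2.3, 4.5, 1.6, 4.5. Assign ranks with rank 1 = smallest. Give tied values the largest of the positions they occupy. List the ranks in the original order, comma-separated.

Sorted (ascending): 1.6, 2.3, 2.3, 2.3, 4.5, 4.5, 4.5
The 3 values of 2.3 occupy positions 2–4 → each gets rank 4.
The 3 values of 4.5 occupy positions 5–7 → each gets rank 7.

4, 7, 4, 4, 7, 1, 7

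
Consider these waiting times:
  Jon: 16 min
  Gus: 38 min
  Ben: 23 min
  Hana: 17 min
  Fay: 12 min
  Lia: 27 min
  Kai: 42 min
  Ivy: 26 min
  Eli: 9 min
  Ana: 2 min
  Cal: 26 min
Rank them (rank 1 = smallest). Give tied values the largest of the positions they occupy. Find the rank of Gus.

Sorted (ascending): 2, 9, 12, 16, 17, 23, 26, 26, 27, 38, 42
The 2 values of 26 occupy positions 7–8 → each gets rank 8.
Gus has value 38 min → rank 10.

10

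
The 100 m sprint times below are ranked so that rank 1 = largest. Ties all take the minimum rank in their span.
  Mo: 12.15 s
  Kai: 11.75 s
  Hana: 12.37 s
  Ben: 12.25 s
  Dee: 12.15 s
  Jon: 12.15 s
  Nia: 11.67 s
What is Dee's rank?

Sorted (descending): 12.37, 12.25, 12.15, 12.15, 12.15, 11.75, 11.67
The 3 values of 12.15 occupy positions 3–5 → each gets rank 3.
Dee has value 12.15 s → rank 3.

3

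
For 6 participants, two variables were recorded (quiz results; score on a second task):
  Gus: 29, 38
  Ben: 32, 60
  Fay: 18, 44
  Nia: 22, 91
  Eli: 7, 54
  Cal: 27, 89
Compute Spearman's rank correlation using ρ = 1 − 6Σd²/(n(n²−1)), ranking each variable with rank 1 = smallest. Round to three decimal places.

0.029

Ranks of variable 1: 5, 6, 2, 3, 1, 4
Ranks of variable 2: 1, 4, 2, 6, 3, 5
d = r₁ − r₂: 4, 2, 0, -3, -2, -1
d²: 16, 4, 0, 9, 4, 1; Σd² = 34
ρ = 1 − 6·34/(6·35) = 1 − 204/210 = 0.029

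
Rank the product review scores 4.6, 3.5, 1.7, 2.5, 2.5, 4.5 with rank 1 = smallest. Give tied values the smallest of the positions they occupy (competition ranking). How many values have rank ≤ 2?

Sorted (ascending): 1.7, 2.5, 2.5, 3.5, 4.5, 4.6
The 2 values of 2.5 occupy positions 2–3 → each gets rank 2.
Ranks ≤ 2: {1, 2, 2} → 3 values.

3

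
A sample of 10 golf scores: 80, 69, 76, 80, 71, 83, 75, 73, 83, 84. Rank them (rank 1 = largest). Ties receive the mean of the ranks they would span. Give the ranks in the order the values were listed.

4.5, 10, 6, 4.5, 9, 2.5, 7, 8, 2.5, 1

Sorted (descending): 84, 83, 83, 80, 80, 76, 75, 73, 71, 69
The 2 values of 83 occupy positions 2–3 → average rank (2+3)/2 = 2.5.
The 2 values of 80 occupy positions 4–5 → average rank (4+5)/2 = 4.5.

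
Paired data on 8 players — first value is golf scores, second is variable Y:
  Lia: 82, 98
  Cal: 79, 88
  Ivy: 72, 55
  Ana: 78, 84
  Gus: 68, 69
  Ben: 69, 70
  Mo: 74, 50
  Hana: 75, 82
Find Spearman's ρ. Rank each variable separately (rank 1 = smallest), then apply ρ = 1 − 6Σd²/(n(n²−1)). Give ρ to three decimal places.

Ranks of variable 1: 8, 7, 3, 6, 1, 2, 4, 5
Ranks of variable 2: 8, 7, 2, 6, 3, 4, 1, 5
d = r₁ − r₂: 0, 0, 1, 0, -2, -2, 3, 0
d²: 0, 0, 1, 0, 4, 4, 9, 0; Σd² = 18
ρ = 1 − 6·18/(8·63) = 1 − 108/504 = 0.786

0.786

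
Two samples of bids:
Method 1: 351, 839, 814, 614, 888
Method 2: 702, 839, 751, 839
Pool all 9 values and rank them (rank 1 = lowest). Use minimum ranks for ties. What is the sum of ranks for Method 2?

19

Sorted (ascending): 351, 614, 702, 751, 814, 839, 839, 839, 888
The 3 values of 839 occupy positions 6–8 → each gets rank 6.
Method 2 values → pooled ranks: 702→3, 839→6, 751→4, 839→6
Rank sum = 3 + 6 + 4 + 6 = 19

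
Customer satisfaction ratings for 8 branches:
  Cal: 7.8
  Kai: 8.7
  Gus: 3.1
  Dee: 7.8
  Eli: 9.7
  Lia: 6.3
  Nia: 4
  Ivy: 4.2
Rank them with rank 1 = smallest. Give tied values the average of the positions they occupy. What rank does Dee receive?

5.5

Sorted (ascending): 3.1, 4, 4.2, 6.3, 7.8, 7.8, 8.7, 9.7
The 2 values of 7.8 occupy positions 5–6 → average rank (5+6)/2 = 5.5.
Dee has value 7.8 → rank 5.5.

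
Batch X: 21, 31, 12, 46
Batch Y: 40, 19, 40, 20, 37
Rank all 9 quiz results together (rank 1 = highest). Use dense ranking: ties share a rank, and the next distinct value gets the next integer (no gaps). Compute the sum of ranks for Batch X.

18

Sorted (descending): 46, 40, 40, 37, 31, 21, 20, 19, 12
The 2 values of 40 share dense rank 2.
Remaining distinct values take the next consecutive integers.
Batch X values → pooled ranks: 21→5, 31→4, 12→8, 46→1
Rank sum = 5 + 4 + 8 + 1 = 18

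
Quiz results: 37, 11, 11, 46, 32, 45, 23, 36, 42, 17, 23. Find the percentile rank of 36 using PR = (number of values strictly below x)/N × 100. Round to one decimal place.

N = 11.
Strictly below 36: 6. Equal to 36: 1.
PR = 6/11 × 100 = 54.5

54.5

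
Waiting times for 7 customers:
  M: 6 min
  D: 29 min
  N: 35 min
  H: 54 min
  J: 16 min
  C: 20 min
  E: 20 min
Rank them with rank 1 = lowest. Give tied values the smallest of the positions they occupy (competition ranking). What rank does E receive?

Sorted (ascending): 6, 16, 20, 20, 29, 35, 54
The 2 values of 20 occupy positions 3–4 → each gets rank 3.
E has value 20 min → rank 3.

3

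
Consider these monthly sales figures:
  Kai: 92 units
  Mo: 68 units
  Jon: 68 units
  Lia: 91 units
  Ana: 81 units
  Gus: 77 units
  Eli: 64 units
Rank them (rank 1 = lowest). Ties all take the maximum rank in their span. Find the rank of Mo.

Sorted (ascending): 64, 68, 68, 77, 81, 91, 92
The 2 values of 68 occupy positions 2–3 → each gets rank 3.
Mo has value 68 units → rank 3.

3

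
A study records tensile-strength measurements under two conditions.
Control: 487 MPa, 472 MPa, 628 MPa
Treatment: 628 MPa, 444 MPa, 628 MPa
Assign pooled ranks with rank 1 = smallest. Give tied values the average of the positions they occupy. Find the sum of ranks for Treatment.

Sorted (ascending): 444, 472, 487, 628, 628, 628
The 3 values of 628 occupy positions 4–6 → average rank 5.
Treatment values → pooled ranks: 628→5, 444→1, 628→5
Rank sum = 5 + 1 + 5 = 11

11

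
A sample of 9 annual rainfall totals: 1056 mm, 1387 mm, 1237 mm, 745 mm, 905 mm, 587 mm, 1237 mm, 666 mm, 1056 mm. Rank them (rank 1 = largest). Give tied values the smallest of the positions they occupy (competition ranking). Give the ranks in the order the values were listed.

4, 1, 2, 7, 6, 9, 2, 8, 4

Sorted (descending): 1387, 1237, 1237, 1056, 1056, 905, 745, 666, 587
The 2 values of 1237 occupy positions 2–3 → each gets rank 2.
The 2 values of 1056 occupy positions 4–5 → each gets rank 4.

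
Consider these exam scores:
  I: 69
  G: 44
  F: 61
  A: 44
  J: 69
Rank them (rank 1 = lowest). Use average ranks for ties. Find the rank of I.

Sorted (ascending): 44, 44, 61, 69, 69
The 2 values of 44 occupy positions 1–2 → average rank (1+2)/2 = 1.5.
The 2 values of 69 occupy positions 4–5 → average rank (4+5)/2 = 4.5.
I has value 69 → rank 4.5.

4.5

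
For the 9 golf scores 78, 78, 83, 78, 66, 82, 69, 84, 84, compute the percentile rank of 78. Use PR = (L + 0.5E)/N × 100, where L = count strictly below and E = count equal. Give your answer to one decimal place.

38.9

N = 9.
Strictly below 78: 2. Equal to 78: 3.
PR = (2 + 0.5·3)/9 × 100 = 38.9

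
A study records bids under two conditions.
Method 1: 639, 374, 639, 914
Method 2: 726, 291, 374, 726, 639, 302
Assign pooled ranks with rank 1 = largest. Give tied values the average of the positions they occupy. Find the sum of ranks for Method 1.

Sorted (descending): 914, 726, 726, 639, 639, 639, 374, 374, 302, 291
The 2 values of 726 occupy positions 2–3 → average rank (2+3)/2 = 2.5.
The 3 values of 639 occupy positions 4–6 → average rank 5.
The 2 values of 374 occupy positions 7–8 → average rank (7+8)/2 = 7.5.
Method 1 values → pooled ranks: 639→5, 374→7.5, 639→5, 914→1
Rank sum = 5 + 7.5 + 5 + 1 = 18.5

18.5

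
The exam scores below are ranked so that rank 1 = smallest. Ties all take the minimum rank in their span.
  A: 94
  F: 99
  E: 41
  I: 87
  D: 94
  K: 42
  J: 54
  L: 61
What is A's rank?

6

Sorted (ascending): 41, 42, 54, 61, 87, 94, 94, 99
The 2 values of 94 occupy positions 6–7 → each gets rank 6.
A has value 94 → rank 6.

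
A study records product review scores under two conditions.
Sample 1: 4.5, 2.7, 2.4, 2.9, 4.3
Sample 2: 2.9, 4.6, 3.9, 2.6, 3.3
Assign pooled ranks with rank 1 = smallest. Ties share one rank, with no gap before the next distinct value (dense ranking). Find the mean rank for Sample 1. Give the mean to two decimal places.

Sorted (ascending): 2.4, 2.6, 2.7, 2.9, 2.9, 3.3, 3.9, 4.3, 4.5, 4.6
The 2 values of 2.9 share dense rank 4.
Remaining distinct values take the next consecutive integers.
Sample 1 values → pooled ranks: 4.5→8, 2.7→3, 2.4→1, 2.9→4, 4.3→7
Mean rank = (8 + 3 + 1 + 4 + 7) / 5 = 4.60

4.60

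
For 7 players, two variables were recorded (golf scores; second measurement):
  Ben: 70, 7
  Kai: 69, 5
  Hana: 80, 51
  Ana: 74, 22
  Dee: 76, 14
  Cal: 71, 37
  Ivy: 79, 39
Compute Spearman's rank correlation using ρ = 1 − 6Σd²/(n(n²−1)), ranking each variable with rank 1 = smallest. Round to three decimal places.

Ranks of variable 1: 2, 1, 7, 4, 5, 3, 6
Ranks of variable 2: 2, 1, 7, 4, 3, 5, 6
d = r₁ − r₂: 0, 0, 0, 0, 2, -2, 0
d²: 0, 0, 0, 0, 4, 4, 0; Σd² = 8
ρ = 1 − 6·8/(7·48) = 1 − 48/336 = 0.857

0.857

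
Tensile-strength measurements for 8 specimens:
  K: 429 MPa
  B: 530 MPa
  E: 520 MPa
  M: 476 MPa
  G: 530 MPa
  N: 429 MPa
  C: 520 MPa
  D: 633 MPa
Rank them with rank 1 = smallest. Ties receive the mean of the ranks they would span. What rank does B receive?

Sorted (ascending): 429, 429, 476, 520, 520, 530, 530, 633
The 2 values of 429 occupy positions 1–2 → average rank (1+2)/2 = 1.5.
The 2 values of 520 occupy positions 4–5 → average rank (4+5)/2 = 4.5.
The 2 values of 530 occupy positions 6–7 → average rank (6+7)/2 = 6.5.
B has value 530 MPa → rank 6.5.

6.5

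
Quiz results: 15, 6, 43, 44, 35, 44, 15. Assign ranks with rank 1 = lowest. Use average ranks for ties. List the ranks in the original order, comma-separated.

2.5, 1, 5, 6.5, 4, 6.5, 2.5

Sorted (ascending): 6, 15, 15, 35, 43, 44, 44
The 2 values of 15 occupy positions 2–3 → average rank (2+3)/2 = 2.5.
The 2 values of 44 occupy positions 6–7 → average rank (6+7)/2 = 6.5.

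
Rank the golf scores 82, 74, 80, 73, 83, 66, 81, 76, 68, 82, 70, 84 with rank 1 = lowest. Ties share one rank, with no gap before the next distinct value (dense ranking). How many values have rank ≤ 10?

11

Sorted (ascending): 66, 68, 70, 73, 74, 76, 80, 81, 82, 82, 83, 84
The 2 values of 82 share dense rank 9.
Remaining distinct values take the next consecutive integers.
Ranks ≤ 10: {1, 2, 3, 4, 5, 6, 7, 8, 9, 9, 10} → 11 values.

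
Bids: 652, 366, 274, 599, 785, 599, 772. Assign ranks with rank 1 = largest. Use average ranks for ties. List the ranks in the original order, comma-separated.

Sorted (descending): 785, 772, 652, 599, 599, 366, 274
The 2 values of 599 occupy positions 4–5 → average rank (4+5)/2 = 4.5.

3, 6, 7, 4.5, 1, 4.5, 2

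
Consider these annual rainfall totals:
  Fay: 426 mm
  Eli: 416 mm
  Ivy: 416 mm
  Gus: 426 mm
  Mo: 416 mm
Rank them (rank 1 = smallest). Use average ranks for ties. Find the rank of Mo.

2

Sorted (ascending): 416, 416, 416, 426, 426
The 3 values of 416 occupy positions 1–3 → average rank 2.
The 2 values of 426 occupy positions 4–5 → average rank (4+5)/2 = 4.5.
Mo has value 416 mm → rank 2.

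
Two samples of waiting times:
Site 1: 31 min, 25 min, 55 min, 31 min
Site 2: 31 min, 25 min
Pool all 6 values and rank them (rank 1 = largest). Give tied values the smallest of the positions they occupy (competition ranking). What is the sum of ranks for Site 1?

Sorted (descending): 55, 31, 31, 31, 25, 25
The 3 values of 31 occupy positions 2–4 → each gets rank 2.
The 2 values of 25 occupy positions 5–6 → each gets rank 5.
Site 1 values → pooled ranks: 31→2, 25→5, 55→1, 31→2
Rank sum = 2 + 5 + 1 + 2 = 10

10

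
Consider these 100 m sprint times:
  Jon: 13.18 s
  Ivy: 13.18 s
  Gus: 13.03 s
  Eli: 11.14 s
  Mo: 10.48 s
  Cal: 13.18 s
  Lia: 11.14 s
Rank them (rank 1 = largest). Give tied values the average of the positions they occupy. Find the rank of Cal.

2

Sorted (descending): 13.18, 13.18, 13.18, 13.03, 11.14, 11.14, 10.48
The 3 values of 13.18 occupy positions 1–3 → average rank 2.
The 2 values of 11.14 occupy positions 5–6 → average rank (5+6)/2 = 5.5.
Cal has value 13.18 s → rank 2.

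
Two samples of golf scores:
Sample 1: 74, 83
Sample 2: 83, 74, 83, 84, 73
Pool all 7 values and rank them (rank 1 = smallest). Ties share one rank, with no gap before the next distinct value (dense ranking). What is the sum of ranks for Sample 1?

Sorted (ascending): 73, 74, 74, 83, 83, 83, 84
The 2 values of 74 share dense rank 2.
The 3 values of 83 share dense rank 3.
Remaining distinct values take the next consecutive integers.
Sample 1 values → pooled ranks: 74→2, 83→3
Rank sum = 2 + 3 = 5

5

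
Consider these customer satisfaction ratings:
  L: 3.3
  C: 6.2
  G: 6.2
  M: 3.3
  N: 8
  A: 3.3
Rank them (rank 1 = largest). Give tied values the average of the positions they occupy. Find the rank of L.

5

Sorted (descending): 8, 6.2, 6.2, 3.3, 3.3, 3.3
The 2 values of 6.2 occupy positions 2–3 → average rank (2+3)/2 = 2.5.
The 3 values of 3.3 occupy positions 4–6 → average rank 5.
L has value 3.3 → rank 5.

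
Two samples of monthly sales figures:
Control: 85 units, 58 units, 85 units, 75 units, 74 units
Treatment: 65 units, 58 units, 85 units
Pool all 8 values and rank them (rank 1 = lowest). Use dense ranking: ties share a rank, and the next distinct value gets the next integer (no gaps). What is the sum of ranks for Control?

18

Sorted (ascending): 58, 58, 65, 74, 75, 85, 85, 85
The 2 values of 58 share dense rank 1.
The 3 values of 85 share dense rank 5.
Remaining distinct values take the next consecutive integers.
Control values → pooled ranks: 85→5, 58→1, 85→5, 75→4, 74→3
Rank sum = 5 + 1 + 5 + 4 + 3 = 18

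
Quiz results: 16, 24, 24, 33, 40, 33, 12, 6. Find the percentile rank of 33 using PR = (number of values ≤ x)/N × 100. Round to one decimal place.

N = 8.
Strictly below 33: 5. Equal to 33: 2.
PR = 7/8 × 100 = 87.5

87.5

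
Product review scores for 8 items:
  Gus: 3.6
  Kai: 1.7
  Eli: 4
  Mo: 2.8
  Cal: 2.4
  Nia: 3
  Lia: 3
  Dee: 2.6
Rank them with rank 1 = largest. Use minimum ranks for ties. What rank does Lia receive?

3

Sorted (descending): 4, 3.6, 3, 3, 2.8, 2.6, 2.4, 1.7
The 2 values of 3 occupy positions 3–4 → each gets rank 3.
Lia has value 3 → rank 3.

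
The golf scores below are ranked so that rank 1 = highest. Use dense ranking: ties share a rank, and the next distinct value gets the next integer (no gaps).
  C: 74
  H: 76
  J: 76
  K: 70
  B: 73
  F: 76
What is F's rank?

1

Sorted (descending): 76, 76, 76, 74, 73, 70
The 3 values of 76 share dense rank 1.
Remaining distinct values take the next consecutive integers.
F has value 76 → rank 1.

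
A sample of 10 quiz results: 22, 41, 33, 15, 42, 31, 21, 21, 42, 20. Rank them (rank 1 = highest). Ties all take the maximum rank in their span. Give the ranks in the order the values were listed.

Sorted (descending): 42, 42, 41, 33, 31, 22, 21, 21, 20, 15
The 2 values of 42 occupy positions 1–2 → each gets rank 2.
The 2 values of 21 occupy positions 7–8 → each gets rank 8.

6, 3, 4, 10, 2, 5, 8, 8, 2, 9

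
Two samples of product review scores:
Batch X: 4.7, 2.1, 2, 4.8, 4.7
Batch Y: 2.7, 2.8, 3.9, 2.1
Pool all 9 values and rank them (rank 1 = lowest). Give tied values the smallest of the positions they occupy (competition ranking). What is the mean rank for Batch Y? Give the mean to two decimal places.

Sorted (ascending): 2, 2.1, 2.1, 2.7, 2.8, 3.9, 4.7, 4.7, 4.8
The 2 values of 2.1 occupy positions 2–3 → each gets rank 2.
The 2 values of 4.7 occupy positions 7–8 → each gets rank 7.
Batch Y values → pooled ranks: 2.7→4, 2.8→5, 3.9→6, 2.1→2
Mean rank = (4 + 5 + 6 + 2) / 4 = 4.25

4.25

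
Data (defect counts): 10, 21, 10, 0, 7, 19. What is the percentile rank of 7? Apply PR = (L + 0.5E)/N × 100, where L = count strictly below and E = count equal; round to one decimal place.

25.0

N = 6.
Strictly below 7: 1. Equal to 7: 1.
PR = (1 + 0.5·1)/6 × 100 = 25.0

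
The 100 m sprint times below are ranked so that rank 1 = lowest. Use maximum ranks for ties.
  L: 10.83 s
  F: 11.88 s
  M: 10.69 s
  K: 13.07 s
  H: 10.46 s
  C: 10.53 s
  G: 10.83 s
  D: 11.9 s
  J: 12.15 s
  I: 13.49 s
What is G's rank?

Sorted (ascending): 10.46, 10.53, 10.69, 10.83, 10.83, 11.88, 11.9, 12.15, 13.07, 13.49
The 2 values of 10.83 occupy positions 4–5 → each gets rank 5.
G has value 10.83 s → rank 5.

5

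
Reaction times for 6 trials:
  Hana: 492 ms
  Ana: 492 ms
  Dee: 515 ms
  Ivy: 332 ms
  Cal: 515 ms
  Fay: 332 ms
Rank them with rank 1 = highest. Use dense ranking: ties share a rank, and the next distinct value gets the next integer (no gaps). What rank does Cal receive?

1

Sorted (descending): 515, 515, 492, 492, 332, 332
The 2 values of 515 share dense rank 1.
The 2 values of 492 share dense rank 2.
The 2 values of 332 share dense rank 3.
Cal has value 515 ms → rank 1.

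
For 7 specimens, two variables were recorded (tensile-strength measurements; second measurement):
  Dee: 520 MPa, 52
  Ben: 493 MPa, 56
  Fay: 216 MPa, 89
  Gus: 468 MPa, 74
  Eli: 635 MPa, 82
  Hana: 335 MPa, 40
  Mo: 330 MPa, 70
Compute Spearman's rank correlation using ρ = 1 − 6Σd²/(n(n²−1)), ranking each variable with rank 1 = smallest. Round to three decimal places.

Ranks of variable 1: 6, 5, 1, 4, 7, 3, 2
Ranks of variable 2: 2, 3, 7, 5, 6, 1, 4
d = r₁ − r₂: 4, 2, -6, -1, 1, 2, -2
d²: 16, 4, 36, 1, 1, 4, 4; Σd² = 66
ρ = 1 − 6·66/(7·48) = 1 − 396/336 = -0.179

-0.179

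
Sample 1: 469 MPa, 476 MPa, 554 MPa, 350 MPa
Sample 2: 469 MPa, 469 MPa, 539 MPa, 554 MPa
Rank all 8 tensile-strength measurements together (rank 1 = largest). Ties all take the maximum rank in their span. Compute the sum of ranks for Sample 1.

21

Sorted (descending): 554, 554, 539, 476, 469, 469, 469, 350
The 2 values of 554 occupy positions 1–2 → each gets rank 2.
The 3 values of 469 occupy positions 5–7 → each gets rank 7.
Sample 1 values → pooled ranks: 469→7, 476→4, 554→2, 350→8
Rank sum = 7 + 4 + 2 + 8 = 21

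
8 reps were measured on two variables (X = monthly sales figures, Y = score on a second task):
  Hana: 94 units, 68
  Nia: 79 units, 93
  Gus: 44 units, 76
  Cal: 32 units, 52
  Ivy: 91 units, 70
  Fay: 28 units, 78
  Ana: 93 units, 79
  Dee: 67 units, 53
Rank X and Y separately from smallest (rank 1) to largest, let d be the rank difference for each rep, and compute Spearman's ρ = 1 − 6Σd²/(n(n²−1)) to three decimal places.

Ranks of variable 1: 8, 5, 3, 2, 6, 1, 7, 4
Ranks of variable 2: 3, 8, 5, 1, 4, 6, 7, 2
d = r₁ − r₂: 5, -3, -2, 1, 2, -5, 0, 2
d²: 25, 9, 4, 1, 4, 25, 0, 4; Σd² = 72
ρ = 1 − 6·72/(8·63) = 1 − 432/504 = 0.143

0.143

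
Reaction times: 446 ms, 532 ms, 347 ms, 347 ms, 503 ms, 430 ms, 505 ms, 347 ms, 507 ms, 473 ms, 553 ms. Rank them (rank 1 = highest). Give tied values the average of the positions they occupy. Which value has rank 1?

553

Sorted (descending): 553, 532, 507, 505, 503, 473, 446, 430, 347, 347, 347
The 3 values of 347 occupy positions 9–11 → average rank 10.
Rank 1 → value 553.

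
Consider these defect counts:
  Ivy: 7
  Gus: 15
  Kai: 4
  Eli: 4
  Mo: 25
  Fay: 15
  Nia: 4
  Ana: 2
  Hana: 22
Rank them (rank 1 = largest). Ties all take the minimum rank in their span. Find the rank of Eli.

6

Sorted (descending): 25, 22, 15, 15, 7, 4, 4, 4, 2
The 2 values of 15 occupy positions 3–4 → each gets rank 3.
The 3 values of 4 occupy positions 6–8 → each gets rank 6.
Eli has value 4 → rank 6.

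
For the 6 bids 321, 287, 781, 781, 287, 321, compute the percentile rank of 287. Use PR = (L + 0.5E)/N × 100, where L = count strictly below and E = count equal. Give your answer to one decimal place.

16.7

N = 6.
Strictly below 287: 0. Equal to 287: 2.
PR = (0 + 0.5·2)/6 × 100 = 16.7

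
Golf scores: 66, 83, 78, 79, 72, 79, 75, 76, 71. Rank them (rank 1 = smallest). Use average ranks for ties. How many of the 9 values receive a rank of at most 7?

6

Sorted (ascending): 66, 71, 72, 75, 76, 78, 79, 79, 83
The 2 values of 79 occupy positions 7–8 → average rank (7+8)/2 = 7.5.
Ranks ≤ 7: {1, 2, 3, 4, 5, 6} → 6 values.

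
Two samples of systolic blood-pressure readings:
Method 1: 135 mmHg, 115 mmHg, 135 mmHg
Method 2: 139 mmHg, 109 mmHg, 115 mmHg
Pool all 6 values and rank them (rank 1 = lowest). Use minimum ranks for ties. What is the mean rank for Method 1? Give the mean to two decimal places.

3.33

Sorted (ascending): 109, 115, 115, 135, 135, 139
The 2 values of 115 occupy positions 2–3 → each gets rank 2.
The 2 values of 135 occupy positions 4–5 → each gets rank 4.
Method 1 values → pooled ranks: 135→4, 115→2, 135→4
Mean rank = (4 + 2 + 4) / 3 = 3.33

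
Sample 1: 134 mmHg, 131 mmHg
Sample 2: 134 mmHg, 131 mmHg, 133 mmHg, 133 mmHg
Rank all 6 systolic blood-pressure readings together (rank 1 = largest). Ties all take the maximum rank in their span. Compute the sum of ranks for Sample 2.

16

Sorted (descending): 134, 134, 133, 133, 131, 131
The 2 values of 134 occupy positions 1–2 → each gets rank 2.
The 2 values of 133 occupy positions 3–4 → each gets rank 4.
The 2 values of 131 occupy positions 5–6 → each gets rank 6.
Sample 2 values → pooled ranks: 134→2, 131→6, 133→4, 133→4
Rank sum = 2 + 6 + 4 + 4 = 16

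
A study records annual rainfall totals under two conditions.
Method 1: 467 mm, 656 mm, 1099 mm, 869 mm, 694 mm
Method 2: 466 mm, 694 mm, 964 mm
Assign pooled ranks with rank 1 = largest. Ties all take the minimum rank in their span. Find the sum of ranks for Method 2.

14

Sorted (descending): 1099, 964, 869, 694, 694, 656, 467, 466
The 2 values of 694 occupy positions 4–5 → each gets rank 4.
Method 2 values → pooled ranks: 466→8, 694→4, 964→2
Rank sum = 8 + 4 + 2 = 14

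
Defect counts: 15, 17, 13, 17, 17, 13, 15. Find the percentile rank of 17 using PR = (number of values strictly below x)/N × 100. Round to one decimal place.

N = 7.
Strictly below 17: 4. Equal to 17: 3.
PR = 4/7 × 100 = 57.1

57.1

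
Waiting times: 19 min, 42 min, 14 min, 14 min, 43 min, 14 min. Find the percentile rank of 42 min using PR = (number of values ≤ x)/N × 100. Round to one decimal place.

N = 6.
Strictly below 42: 4. Equal to 42: 1.
PR = 5/6 × 100 = 83.3

83.3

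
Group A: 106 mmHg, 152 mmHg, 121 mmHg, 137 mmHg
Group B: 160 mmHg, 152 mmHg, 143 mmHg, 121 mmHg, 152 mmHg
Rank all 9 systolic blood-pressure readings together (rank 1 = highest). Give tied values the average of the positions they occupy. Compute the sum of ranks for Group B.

19.5

Sorted (descending): 160, 152, 152, 152, 143, 137, 121, 121, 106
The 3 values of 152 occupy positions 2–4 → average rank 3.
The 2 values of 121 occupy positions 7–8 → average rank (7+8)/2 = 7.5.
Group B values → pooled ranks: 160→1, 152→3, 143→5, 121→7.5, 152→3
Rank sum = 1 + 3 + 5 + 7.5 + 3 = 19.5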